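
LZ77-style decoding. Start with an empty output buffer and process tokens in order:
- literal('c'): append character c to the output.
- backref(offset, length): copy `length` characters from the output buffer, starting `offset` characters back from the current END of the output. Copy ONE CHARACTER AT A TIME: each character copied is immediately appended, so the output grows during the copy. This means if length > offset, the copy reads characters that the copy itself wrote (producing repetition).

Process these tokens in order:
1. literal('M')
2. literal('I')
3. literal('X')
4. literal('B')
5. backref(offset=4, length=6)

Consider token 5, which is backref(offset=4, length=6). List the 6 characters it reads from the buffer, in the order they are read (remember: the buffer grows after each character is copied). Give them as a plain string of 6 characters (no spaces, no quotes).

Token 1: literal('M'). Output: "M"
Token 2: literal('I'). Output: "MI"
Token 3: literal('X'). Output: "MIX"
Token 4: literal('B'). Output: "MIXB"
Token 5: backref(off=4, len=6). Buffer before: "MIXB" (len 4)
  byte 1: read out[0]='M', append. Buffer now: "MIXBM"
  byte 2: read out[1]='I', append. Buffer now: "MIXBMI"
  byte 3: read out[2]='X', append. Buffer now: "MIXBMIX"
  byte 4: read out[3]='B', append. Buffer now: "MIXBMIXB"
  byte 5: read out[4]='M', append. Buffer now: "MIXBMIXBM"
  byte 6: read out[5]='I', append. Buffer now: "MIXBMIXBMI"

Answer: MIXBMI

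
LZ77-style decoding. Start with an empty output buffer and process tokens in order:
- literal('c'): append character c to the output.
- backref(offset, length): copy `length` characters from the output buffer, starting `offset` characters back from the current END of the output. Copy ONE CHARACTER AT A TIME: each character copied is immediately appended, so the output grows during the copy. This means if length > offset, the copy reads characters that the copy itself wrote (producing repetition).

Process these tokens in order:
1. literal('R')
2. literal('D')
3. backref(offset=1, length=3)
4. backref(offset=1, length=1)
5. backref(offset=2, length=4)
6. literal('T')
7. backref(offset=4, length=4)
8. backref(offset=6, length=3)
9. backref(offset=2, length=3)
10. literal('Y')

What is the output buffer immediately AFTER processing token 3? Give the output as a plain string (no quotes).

Answer: RDDDD

Derivation:
Token 1: literal('R'). Output: "R"
Token 2: literal('D'). Output: "RD"
Token 3: backref(off=1, len=3) (overlapping!). Copied 'DDD' from pos 1. Output: "RDDDD"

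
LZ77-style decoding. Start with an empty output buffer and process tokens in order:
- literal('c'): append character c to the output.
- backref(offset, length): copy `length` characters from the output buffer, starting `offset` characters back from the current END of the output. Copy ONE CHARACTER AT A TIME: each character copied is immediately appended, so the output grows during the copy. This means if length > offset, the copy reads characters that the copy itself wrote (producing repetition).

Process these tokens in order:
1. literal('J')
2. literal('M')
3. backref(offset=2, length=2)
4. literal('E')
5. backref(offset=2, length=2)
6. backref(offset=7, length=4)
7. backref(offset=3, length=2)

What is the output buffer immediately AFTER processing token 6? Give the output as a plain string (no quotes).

Answer: JMJMEMEJMJM

Derivation:
Token 1: literal('J'). Output: "J"
Token 2: literal('M'). Output: "JM"
Token 3: backref(off=2, len=2). Copied 'JM' from pos 0. Output: "JMJM"
Token 4: literal('E'). Output: "JMJME"
Token 5: backref(off=2, len=2). Copied 'ME' from pos 3. Output: "JMJMEME"
Token 6: backref(off=7, len=4). Copied 'JMJM' from pos 0. Output: "JMJMEMEJMJM"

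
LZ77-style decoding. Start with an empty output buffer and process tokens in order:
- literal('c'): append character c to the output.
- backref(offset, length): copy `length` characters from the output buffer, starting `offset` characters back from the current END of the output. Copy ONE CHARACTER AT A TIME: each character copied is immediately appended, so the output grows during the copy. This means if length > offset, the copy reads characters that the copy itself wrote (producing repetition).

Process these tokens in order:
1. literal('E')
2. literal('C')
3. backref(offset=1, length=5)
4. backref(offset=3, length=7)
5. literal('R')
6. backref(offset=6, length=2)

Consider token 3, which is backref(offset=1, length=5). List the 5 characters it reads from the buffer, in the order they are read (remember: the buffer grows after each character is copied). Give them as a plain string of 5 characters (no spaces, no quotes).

Answer: CCCCC

Derivation:
Token 1: literal('E'). Output: "E"
Token 2: literal('C'). Output: "EC"
Token 3: backref(off=1, len=5). Buffer before: "EC" (len 2)
  byte 1: read out[1]='C', append. Buffer now: "ECC"
  byte 2: read out[2]='C', append. Buffer now: "ECCC"
  byte 3: read out[3]='C', append. Buffer now: "ECCCC"
  byte 4: read out[4]='C', append. Buffer now: "ECCCCC"
  byte 5: read out[5]='C', append. Buffer now: "ECCCCCC"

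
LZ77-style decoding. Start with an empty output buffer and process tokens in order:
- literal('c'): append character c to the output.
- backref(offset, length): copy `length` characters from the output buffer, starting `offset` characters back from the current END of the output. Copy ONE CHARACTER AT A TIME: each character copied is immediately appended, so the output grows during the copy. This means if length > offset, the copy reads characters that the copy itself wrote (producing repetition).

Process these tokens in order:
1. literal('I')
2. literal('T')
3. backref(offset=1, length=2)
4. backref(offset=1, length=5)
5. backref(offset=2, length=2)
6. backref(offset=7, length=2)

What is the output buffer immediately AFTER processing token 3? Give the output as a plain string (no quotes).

Token 1: literal('I'). Output: "I"
Token 2: literal('T'). Output: "IT"
Token 3: backref(off=1, len=2) (overlapping!). Copied 'TT' from pos 1. Output: "ITTT"

Answer: ITTT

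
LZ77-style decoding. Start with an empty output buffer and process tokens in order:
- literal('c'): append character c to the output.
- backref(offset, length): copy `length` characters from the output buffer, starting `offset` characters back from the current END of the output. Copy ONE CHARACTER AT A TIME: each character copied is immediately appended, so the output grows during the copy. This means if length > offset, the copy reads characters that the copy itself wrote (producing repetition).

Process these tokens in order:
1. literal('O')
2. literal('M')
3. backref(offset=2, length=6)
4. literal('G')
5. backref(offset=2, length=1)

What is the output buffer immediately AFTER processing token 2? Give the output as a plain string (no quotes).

Answer: OM

Derivation:
Token 1: literal('O'). Output: "O"
Token 2: literal('M'). Output: "OM"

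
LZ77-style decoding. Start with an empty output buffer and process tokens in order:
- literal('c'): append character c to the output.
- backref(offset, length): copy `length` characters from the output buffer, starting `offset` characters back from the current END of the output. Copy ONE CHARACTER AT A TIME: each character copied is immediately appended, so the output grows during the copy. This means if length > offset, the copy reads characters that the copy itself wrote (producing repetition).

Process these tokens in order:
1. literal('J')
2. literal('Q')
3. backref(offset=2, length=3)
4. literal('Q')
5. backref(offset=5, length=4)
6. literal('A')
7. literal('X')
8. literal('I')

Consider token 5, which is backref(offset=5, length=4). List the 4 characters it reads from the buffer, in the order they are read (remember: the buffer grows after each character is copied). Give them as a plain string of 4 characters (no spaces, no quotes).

Token 1: literal('J'). Output: "J"
Token 2: literal('Q'). Output: "JQ"
Token 3: backref(off=2, len=3) (overlapping!). Copied 'JQJ' from pos 0. Output: "JQJQJ"
Token 4: literal('Q'). Output: "JQJQJQ"
Token 5: backref(off=5, len=4). Buffer before: "JQJQJQ" (len 6)
  byte 1: read out[1]='Q', append. Buffer now: "JQJQJQQ"
  byte 2: read out[2]='J', append. Buffer now: "JQJQJQQJ"
  byte 3: read out[3]='Q', append. Buffer now: "JQJQJQQJQ"
  byte 4: read out[4]='J', append. Buffer now: "JQJQJQQJQJ"

Answer: QJQJ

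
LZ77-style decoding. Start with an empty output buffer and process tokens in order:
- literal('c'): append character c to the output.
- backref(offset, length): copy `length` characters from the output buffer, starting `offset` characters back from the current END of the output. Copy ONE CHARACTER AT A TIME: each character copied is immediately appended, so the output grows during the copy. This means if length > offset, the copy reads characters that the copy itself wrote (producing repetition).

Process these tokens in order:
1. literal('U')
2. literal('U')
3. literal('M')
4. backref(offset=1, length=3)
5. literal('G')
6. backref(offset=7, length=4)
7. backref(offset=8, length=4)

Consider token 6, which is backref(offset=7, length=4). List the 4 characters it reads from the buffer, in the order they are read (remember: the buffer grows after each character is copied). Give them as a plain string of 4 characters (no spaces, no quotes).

Token 1: literal('U'). Output: "U"
Token 2: literal('U'). Output: "UU"
Token 3: literal('M'). Output: "UUM"
Token 4: backref(off=1, len=3) (overlapping!). Copied 'MMM' from pos 2. Output: "UUMMMM"
Token 5: literal('G'). Output: "UUMMMMG"
Token 6: backref(off=7, len=4). Buffer before: "UUMMMMG" (len 7)
  byte 1: read out[0]='U', append. Buffer now: "UUMMMMGU"
  byte 2: read out[1]='U', append. Buffer now: "UUMMMMGUU"
  byte 3: read out[2]='M', append. Buffer now: "UUMMMMGUUM"
  byte 4: read out[3]='M', append. Buffer now: "UUMMMMGUUMM"

Answer: UUMM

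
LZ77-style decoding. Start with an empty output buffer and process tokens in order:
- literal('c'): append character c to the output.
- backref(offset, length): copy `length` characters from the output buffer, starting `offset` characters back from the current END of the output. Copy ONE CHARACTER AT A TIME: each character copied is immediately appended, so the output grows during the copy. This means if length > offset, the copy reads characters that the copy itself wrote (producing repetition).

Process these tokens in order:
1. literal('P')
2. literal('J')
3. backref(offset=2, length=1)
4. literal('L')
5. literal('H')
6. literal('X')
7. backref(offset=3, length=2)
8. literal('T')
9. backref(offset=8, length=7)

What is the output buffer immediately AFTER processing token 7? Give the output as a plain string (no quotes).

Answer: PJPLHXLH

Derivation:
Token 1: literal('P'). Output: "P"
Token 2: literal('J'). Output: "PJ"
Token 3: backref(off=2, len=1). Copied 'P' from pos 0. Output: "PJP"
Token 4: literal('L'). Output: "PJPL"
Token 5: literal('H'). Output: "PJPLH"
Token 6: literal('X'). Output: "PJPLHX"
Token 7: backref(off=3, len=2). Copied 'LH' from pos 3. Output: "PJPLHXLH"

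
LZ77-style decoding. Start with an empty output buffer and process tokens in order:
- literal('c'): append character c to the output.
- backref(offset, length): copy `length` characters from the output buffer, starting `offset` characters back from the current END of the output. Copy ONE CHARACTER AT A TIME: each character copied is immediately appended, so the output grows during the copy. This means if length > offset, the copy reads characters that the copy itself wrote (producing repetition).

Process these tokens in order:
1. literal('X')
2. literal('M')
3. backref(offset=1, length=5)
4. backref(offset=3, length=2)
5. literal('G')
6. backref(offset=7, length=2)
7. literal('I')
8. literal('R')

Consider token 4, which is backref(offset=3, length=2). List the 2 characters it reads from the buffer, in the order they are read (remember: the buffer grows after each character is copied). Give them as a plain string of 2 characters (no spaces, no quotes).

Answer: MM

Derivation:
Token 1: literal('X'). Output: "X"
Token 2: literal('M'). Output: "XM"
Token 3: backref(off=1, len=5) (overlapping!). Copied 'MMMMM' from pos 1. Output: "XMMMMMM"
Token 4: backref(off=3, len=2). Buffer before: "XMMMMMM" (len 7)
  byte 1: read out[4]='M', append. Buffer now: "XMMMMMMM"
  byte 2: read out[5]='M', append. Buffer now: "XMMMMMMMM"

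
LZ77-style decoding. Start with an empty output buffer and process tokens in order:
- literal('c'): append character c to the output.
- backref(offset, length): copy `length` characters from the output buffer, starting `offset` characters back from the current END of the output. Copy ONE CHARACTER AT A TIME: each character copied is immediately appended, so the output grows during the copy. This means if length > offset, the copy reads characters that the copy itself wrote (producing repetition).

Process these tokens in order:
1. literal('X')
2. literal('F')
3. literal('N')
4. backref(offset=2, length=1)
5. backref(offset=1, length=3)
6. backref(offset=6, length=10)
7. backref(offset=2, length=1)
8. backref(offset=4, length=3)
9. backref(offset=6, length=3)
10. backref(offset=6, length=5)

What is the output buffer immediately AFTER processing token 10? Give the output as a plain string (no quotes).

Answer: XFNFFFFFNFFFFFNFFFNFFFFFNFFFF

Derivation:
Token 1: literal('X'). Output: "X"
Token 2: literal('F'). Output: "XF"
Token 3: literal('N'). Output: "XFN"
Token 4: backref(off=2, len=1). Copied 'F' from pos 1. Output: "XFNF"
Token 5: backref(off=1, len=3) (overlapping!). Copied 'FFF' from pos 3. Output: "XFNFFFF"
Token 6: backref(off=6, len=10) (overlapping!). Copied 'FNFFFFFNFF' from pos 1. Output: "XFNFFFFFNFFFFFNFF"
Token 7: backref(off=2, len=1). Copied 'F' from pos 15. Output: "XFNFFFFFNFFFFFNFFF"
Token 8: backref(off=4, len=3). Copied 'NFF' from pos 14. Output: "XFNFFFFFNFFFFFNFFFNFF"
Token 9: backref(off=6, len=3). Copied 'FFF' from pos 15. Output: "XFNFFFFFNFFFFFNFFFNFFFFF"
Token 10: backref(off=6, len=5). Copied 'NFFFF' from pos 18. Output: "XFNFFFFFNFFFFFNFFFNFFFFFNFFFF"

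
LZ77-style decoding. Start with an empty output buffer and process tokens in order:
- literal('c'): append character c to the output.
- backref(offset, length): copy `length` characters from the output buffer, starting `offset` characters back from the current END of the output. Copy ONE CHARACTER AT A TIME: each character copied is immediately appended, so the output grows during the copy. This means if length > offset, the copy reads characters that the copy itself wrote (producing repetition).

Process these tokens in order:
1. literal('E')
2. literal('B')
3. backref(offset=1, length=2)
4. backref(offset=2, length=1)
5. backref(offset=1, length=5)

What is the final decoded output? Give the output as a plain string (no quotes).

Answer: EBBBBBBBBB

Derivation:
Token 1: literal('E'). Output: "E"
Token 2: literal('B'). Output: "EB"
Token 3: backref(off=1, len=2) (overlapping!). Copied 'BB' from pos 1. Output: "EBBB"
Token 4: backref(off=2, len=1). Copied 'B' from pos 2. Output: "EBBBB"
Token 5: backref(off=1, len=5) (overlapping!). Copied 'BBBBB' from pos 4. Output: "EBBBBBBBBB"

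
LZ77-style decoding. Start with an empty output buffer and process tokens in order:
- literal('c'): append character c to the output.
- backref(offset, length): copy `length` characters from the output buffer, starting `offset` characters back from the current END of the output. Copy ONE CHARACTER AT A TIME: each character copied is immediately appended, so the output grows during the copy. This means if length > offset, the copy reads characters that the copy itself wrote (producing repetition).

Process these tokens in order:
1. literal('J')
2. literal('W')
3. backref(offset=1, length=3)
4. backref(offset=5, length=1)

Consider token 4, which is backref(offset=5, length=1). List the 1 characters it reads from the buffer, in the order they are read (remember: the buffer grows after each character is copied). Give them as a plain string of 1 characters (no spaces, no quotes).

Token 1: literal('J'). Output: "J"
Token 2: literal('W'). Output: "JW"
Token 3: backref(off=1, len=3) (overlapping!). Copied 'WWW' from pos 1. Output: "JWWWW"
Token 4: backref(off=5, len=1). Buffer before: "JWWWW" (len 5)
  byte 1: read out[0]='J', append. Buffer now: "JWWWWJ"

Answer: J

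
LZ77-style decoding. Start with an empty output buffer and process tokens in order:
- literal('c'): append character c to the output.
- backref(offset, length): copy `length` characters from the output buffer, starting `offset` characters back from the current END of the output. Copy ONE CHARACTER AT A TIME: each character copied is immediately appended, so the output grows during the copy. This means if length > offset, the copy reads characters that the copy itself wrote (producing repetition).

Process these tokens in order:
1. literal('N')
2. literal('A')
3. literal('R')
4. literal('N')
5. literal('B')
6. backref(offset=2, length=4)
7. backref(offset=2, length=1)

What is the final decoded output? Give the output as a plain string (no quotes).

Answer: NARNBNBNBN

Derivation:
Token 1: literal('N'). Output: "N"
Token 2: literal('A'). Output: "NA"
Token 3: literal('R'). Output: "NAR"
Token 4: literal('N'). Output: "NARN"
Token 5: literal('B'). Output: "NARNB"
Token 6: backref(off=2, len=4) (overlapping!). Copied 'NBNB' from pos 3. Output: "NARNBNBNB"
Token 7: backref(off=2, len=1). Copied 'N' from pos 7. Output: "NARNBNBNBN"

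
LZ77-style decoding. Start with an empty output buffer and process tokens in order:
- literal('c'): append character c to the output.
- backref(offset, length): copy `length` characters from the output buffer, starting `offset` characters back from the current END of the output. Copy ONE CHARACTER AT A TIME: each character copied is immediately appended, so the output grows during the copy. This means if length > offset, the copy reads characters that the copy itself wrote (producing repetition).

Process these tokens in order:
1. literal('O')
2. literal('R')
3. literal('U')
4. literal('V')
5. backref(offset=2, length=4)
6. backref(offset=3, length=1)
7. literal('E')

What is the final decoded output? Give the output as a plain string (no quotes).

Token 1: literal('O'). Output: "O"
Token 2: literal('R'). Output: "OR"
Token 3: literal('U'). Output: "ORU"
Token 4: literal('V'). Output: "ORUV"
Token 5: backref(off=2, len=4) (overlapping!). Copied 'UVUV' from pos 2. Output: "ORUVUVUV"
Token 6: backref(off=3, len=1). Copied 'V' from pos 5. Output: "ORUVUVUVV"
Token 7: literal('E'). Output: "ORUVUVUVVE"

Answer: ORUVUVUVVE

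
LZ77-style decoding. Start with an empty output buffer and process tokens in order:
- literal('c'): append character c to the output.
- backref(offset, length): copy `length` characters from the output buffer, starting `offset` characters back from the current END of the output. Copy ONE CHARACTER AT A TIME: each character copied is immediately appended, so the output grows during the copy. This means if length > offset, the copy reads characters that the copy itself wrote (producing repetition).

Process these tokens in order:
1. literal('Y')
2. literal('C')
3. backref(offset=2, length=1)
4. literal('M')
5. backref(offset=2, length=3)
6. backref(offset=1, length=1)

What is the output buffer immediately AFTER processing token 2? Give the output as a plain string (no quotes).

Token 1: literal('Y'). Output: "Y"
Token 2: literal('C'). Output: "YC"

Answer: YC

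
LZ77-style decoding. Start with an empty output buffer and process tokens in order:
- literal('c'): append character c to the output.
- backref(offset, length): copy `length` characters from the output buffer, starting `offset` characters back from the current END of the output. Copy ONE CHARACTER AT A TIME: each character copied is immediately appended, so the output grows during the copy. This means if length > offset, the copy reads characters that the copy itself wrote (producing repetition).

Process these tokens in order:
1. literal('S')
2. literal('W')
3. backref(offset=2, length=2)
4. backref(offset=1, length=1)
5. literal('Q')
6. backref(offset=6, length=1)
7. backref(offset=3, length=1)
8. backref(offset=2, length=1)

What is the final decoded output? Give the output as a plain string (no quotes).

Token 1: literal('S'). Output: "S"
Token 2: literal('W'). Output: "SW"
Token 3: backref(off=2, len=2). Copied 'SW' from pos 0. Output: "SWSW"
Token 4: backref(off=1, len=1). Copied 'W' from pos 3. Output: "SWSWW"
Token 5: literal('Q'). Output: "SWSWWQ"
Token 6: backref(off=6, len=1). Copied 'S' from pos 0. Output: "SWSWWQS"
Token 7: backref(off=3, len=1). Copied 'W' from pos 4. Output: "SWSWWQSW"
Token 8: backref(off=2, len=1). Copied 'S' from pos 6. Output: "SWSWWQSWS"

Answer: SWSWWQSWS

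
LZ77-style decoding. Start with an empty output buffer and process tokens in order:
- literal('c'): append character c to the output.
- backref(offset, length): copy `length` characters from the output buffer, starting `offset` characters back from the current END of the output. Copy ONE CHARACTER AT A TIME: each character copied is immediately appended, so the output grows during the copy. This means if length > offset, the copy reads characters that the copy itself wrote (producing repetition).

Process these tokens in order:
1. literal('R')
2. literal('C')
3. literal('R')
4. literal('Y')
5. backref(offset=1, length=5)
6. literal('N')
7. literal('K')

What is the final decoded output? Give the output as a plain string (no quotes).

Answer: RCRYYYYYYNK

Derivation:
Token 1: literal('R'). Output: "R"
Token 2: literal('C'). Output: "RC"
Token 3: literal('R'). Output: "RCR"
Token 4: literal('Y'). Output: "RCRY"
Token 5: backref(off=1, len=5) (overlapping!). Copied 'YYYYY' from pos 3. Output: "RCRYYYYYY"
Token 6: literal('N'). Output: "RCRYYYYYYN"
Token 7: literal('K'). Output: "RCRYYYYYYNK"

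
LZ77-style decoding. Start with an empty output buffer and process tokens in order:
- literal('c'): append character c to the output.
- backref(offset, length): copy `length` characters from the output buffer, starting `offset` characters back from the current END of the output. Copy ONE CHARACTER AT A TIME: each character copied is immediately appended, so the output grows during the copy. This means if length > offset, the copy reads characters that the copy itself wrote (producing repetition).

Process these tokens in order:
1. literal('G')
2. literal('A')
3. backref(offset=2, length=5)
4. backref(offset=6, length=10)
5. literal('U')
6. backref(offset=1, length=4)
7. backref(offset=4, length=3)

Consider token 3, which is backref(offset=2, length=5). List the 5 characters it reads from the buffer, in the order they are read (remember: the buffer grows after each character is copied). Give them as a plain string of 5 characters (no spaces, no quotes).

Token 1: literal('G'). Output: "G"
Token 2: literal('A'). Output: "GA"
Token 3: backref(off=2, len=5). Buffer before: "GA" (len 2)
  byte 1: read out[0]='G', append. Buffer now: "GAG"
  byte 2: read out[1]='A', append. Buffer now: "GAGA"
  byte 3: read out[2]='G', append. Buffer now: "GAGAG"
  byte 4: read out[3]='A', append. Buffer now: "GAGAGA"
  byte 5: read out[4]='G', append. Buffer now: "GAGAGAG"

Answer: GAGAG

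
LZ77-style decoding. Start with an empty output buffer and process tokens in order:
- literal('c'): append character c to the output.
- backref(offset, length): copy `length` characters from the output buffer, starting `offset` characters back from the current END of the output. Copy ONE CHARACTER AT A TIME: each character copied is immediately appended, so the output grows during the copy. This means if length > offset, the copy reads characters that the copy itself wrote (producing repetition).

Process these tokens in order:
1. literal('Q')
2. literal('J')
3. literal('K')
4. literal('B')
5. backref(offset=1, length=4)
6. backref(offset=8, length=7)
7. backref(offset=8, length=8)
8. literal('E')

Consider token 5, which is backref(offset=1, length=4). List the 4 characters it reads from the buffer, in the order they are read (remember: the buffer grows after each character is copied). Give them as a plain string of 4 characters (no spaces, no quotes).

Token 1: literal('Q'). Output: "Q"
Token 2: literal('J'). Output: "QJ"
Token 3: literal('K'). Output: "QJK"
Token 4: literal('B'). Output: "QJKB"
Token 5: backref(off=1, len=4). Buffer before: "QJKB" (len 4)
  byte 1: read out[3]='B', append. Buffer now: "QJKBB"
  byte 2: read out[4]='B', append. Buffer now: "QJKBBB"
  byte 3: read out[5]='B', append. Buffer now: "QJKBBBB"
  byte 4: read out[6]='B', append. Buffer now: "QJKBBBBB"

Answer: BBBB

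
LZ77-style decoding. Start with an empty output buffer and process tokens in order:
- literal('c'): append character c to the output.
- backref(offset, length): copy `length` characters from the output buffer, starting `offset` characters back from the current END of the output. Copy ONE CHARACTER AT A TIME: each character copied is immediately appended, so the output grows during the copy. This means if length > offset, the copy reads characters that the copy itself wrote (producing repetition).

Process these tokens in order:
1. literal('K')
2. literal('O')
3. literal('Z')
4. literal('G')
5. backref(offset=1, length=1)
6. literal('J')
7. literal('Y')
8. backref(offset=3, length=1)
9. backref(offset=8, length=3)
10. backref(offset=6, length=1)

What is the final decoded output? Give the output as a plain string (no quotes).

Answer: KOZGGJYGKOZJ

Derivation:
Token 1: literal('K'). Output: "K"
Token 2: literal('O'). Output: "KO"
Token 3: literal('Z'). Output: "KOZ"
Token 4: literal('G'). Output: "KOZG"
Token 5: backref(off=1, len=1). Copied 'G' from pos 3. Output: "KOZGG"
Token 6: literal('J'). Output: "KOZGGJ"
Token 7: literal('Y'). Output: "KOZGGJY"
Token 8: backref(off=3, len=1). Copied 'G' from pos 4. Output: "KOZGGJYG"
Token 9: backref(off=8, len=3). Copied 'KOZ' from pos 0. Output: "KOZGGJYGKOZ"
Token 10: backref(off=6, len=1). Copied 'J' from pos 5. Output: "KOZGGJYGKOZJ"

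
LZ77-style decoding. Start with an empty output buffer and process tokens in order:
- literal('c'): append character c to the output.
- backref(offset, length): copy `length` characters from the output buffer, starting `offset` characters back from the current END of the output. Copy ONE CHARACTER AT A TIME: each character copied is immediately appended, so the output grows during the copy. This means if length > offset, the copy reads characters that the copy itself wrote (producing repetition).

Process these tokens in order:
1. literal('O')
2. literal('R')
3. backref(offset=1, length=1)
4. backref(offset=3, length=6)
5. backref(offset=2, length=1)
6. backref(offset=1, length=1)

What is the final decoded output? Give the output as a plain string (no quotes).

Token 1: literal('O'). Output: "O"
Token 2: literal('R'). Output: "OR"
Token 3: backref(off=1, len=1). Copied 'R' from pos 1. Output: "ORR"
Token 4: backref(off=3, len=6) (overlapping!). Copied 'ORRORR' from pos 0. Output: "ORRORRORR"
Token 5: backref(off=2, len=1). Copied 'R' from pos 7. Output: "ORRORRORRR"
Token 6: backref(off=1, len=1). Copied 'R' from pos 9. Output: "ORRORRORRRR"

Answer: ORRORRORRRR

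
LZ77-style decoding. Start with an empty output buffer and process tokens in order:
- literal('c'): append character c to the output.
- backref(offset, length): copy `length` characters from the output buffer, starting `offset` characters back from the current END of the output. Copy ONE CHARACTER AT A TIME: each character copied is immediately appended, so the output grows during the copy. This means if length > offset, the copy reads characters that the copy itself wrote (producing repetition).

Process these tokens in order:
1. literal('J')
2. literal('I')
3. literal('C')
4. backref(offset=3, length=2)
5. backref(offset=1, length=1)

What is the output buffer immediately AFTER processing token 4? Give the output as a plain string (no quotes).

Answer: JICJI

Derivation:
Token 1: literal('J'). Output: "J"
Token 2: literal('I'). Output: "JI"
Token 3: literal('C'). Output: "JIC"
Token 4: backref(off=3, len=2). Copied 'JI' from pos 0. Output: "JICJI"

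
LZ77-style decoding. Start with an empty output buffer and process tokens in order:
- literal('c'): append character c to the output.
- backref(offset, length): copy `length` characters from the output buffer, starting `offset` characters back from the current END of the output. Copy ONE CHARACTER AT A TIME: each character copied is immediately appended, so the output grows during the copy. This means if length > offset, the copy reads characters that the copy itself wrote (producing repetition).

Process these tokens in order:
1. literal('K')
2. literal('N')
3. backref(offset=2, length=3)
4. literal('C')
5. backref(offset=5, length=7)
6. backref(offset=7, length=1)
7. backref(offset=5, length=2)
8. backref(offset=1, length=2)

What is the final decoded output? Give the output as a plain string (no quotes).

Token 1: literal('K'). Output: "K"
Token 2: literal('N'). Output: "KN"
Token 3: backref(off=2, len=3) (overlapping!). Copied 'KNK' from pos 0. Output: "KNKNK"
Token 4: literal('C'). Output: "KNKNKC"
Token 5: backref(off=5, len=7) (overlapping!). Copied 'NKNKCNK' from pos 1. Output: "KNKNKCNKNKCNK"
Token 6: backref(off=7, len=1). Copied 'N' from pos 6. Output: "KNKNKCNKNKCNKN"
Token 7: backref(off=5, len=2). Copied 'KC' from pos 9. Output: "KNKNKCNKNKCNKNKC"
Token 8: backref(off=1, len=2) (overlapping!). Copied 'CC' from pos 15. Output: "KNKNKCNKNKCNKNKCCC"

Answer: KNKNKCNKNKCNKNKCCC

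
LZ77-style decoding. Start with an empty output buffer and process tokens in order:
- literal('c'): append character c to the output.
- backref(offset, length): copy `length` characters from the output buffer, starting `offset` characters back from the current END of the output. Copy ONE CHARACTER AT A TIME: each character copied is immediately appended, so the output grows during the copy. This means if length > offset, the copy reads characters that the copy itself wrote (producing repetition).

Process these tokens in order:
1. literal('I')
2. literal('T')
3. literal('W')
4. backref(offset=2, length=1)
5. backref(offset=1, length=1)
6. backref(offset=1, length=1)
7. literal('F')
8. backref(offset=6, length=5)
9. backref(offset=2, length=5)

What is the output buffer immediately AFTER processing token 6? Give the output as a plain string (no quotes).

Token 1: literal('I'). Output: "I"
Token 2: literal('T'). Output: "IT"
Token 3: literal('W'). Output: "ITW"
Token 4: backref(off=2, len=1). Copied 'T' from pos 1. Output: "ITWT"
Token 5: backref(off=1, len=1). Copied 'T' from pos 3. Output: "ITWTT"
Token 6: backref(off=1, len=1). Copied 'T' from pos 4. Output: "ITWTTT"

Answer: ITWTTT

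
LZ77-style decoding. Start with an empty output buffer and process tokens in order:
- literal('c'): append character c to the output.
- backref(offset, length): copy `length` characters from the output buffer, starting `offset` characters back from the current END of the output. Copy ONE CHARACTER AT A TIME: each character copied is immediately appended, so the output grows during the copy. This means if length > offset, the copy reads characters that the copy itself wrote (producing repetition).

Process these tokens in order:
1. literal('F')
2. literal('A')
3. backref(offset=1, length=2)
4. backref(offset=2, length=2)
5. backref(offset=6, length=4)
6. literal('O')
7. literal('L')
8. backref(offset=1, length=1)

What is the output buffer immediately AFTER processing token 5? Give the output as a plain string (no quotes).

Answer: FAAAAAFAAA

Derivation:
Token 1: literal('F'). Output: "F"
Token 2: literal('A'). Output: "FA"
Token 3: backref(off=1, len=2) (overlapping!). Copied 'AA' from pos 1. Output: "FAAA"
Token 4: backref(off=2, len=2). Copied 'AA' from pos 2. Output: "FAAAAA"
Token 5: backref(off=6, len=4). Copied 'FAAA' from pos 0. Output: "FAAAAAFAAA"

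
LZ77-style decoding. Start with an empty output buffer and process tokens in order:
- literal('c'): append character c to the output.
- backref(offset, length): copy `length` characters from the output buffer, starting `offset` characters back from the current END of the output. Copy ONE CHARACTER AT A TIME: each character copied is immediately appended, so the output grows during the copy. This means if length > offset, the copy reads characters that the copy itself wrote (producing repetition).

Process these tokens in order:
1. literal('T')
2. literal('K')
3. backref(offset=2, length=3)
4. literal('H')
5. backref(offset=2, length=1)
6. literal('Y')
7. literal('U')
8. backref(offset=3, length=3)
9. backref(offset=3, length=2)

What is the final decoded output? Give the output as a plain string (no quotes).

Token 1: literal('T'). Output: "T"
Token 2: literal('K'). Output: "TK"
Token 3: backref(off=2, len=3) (overlapping!). Copied 'TKT' from pos 0. Output: "TKTKT"
Token 4: literal('H'). Output: "TKTKTH"
Token 5: backref(off=2, len=1). Copied 'T' from pos 4. Output: "TKTKTHT"
Token 6: literal('Y'). Output: "TKTKTHTY"
Token 7: literal('U'). Output: "TKTKTHTYU"
Token 8: backref(off=3, len=3). Copied 'TYU' from pos 6. Output: "TKTKTHTYUTYU"
Token 9: backref(off=3, len=2). Copied 'TY' from pos 9. Output: "TKTKTHTYUTYUTY"

Answer: TKTKTHTYUTYUTY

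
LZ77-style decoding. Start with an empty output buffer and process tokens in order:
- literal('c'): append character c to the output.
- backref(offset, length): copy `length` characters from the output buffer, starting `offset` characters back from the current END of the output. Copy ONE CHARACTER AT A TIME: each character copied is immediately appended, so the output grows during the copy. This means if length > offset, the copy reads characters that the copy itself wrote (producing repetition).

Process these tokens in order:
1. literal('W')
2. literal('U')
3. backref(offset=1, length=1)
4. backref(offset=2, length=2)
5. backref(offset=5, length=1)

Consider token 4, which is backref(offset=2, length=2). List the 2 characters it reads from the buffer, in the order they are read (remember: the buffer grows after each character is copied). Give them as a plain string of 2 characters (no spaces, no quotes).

Answer: UU

Derivation:
Token 1: literal('W'). Output: "W"
Token 2: literal('U'). Output: "WU"
Token 3: backref(off=1, len=1). Copied 'U' from pos 1. Output: "WUU"
Token 4: backref(off=2, len=2). Buffer before: "WUU" (len 3)
  byte 1: read out[1]='U', append. Buffer now: "WUUU"
  byte 2: read out[2]='U', append. Buffer now: "WUUUU"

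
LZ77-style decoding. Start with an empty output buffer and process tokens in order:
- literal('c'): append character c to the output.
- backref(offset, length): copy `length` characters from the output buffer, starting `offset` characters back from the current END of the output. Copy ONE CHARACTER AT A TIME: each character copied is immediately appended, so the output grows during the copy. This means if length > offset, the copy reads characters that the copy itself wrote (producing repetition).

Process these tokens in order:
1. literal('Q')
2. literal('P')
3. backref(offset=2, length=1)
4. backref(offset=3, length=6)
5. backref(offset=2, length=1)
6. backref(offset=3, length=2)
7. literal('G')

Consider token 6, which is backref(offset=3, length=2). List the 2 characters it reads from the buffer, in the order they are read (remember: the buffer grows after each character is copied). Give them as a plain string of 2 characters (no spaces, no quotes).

Token 1: literal('Q'). Output: "Q"
Token 2: literal('P'). Output: "QP"
Token 3: backref(off=2, len=1). Copied 'Q' from pos 0. Output: "QPQ"
Token 4: backref(off=3, len=6) (overlapping!). Copied 'QPQQPQ' from pos 0. Output: "QPQQPQQPQ"
Token 5: backref(off=2, len=1). Copied 'P' from pos 7. Output: "QPQQPQQPQP"
Token 6: backref(off=3, len=2). Buffer before: "QPQQPQQPQP" (len 10)
  byte 1: read out[7]='P', append. Buffer now: "QPQQPQQPQPP"
  byte 2: read out[8]='Q', append. Buffer now: "QPQQPQQPQPPQ"

Answer: PQ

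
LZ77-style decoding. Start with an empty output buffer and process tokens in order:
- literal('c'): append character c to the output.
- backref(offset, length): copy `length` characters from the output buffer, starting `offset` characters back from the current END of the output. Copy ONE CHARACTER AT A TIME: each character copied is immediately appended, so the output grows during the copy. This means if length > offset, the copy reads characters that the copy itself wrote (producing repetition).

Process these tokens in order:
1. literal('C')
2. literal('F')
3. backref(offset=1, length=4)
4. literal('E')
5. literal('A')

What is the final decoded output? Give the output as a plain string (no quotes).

Token 1: literal('C'). Output: "C"
Token 2: literal('F'). Output: "CF"
Token 3: backref(off=1, len=4) (overlapping!). Copied 'FFFF' from pos 1. Output: "CFFFFF"
Token 4: literal('E'). Output: "CFFFFFE"
Token 5: literal('A'). Output: "CFFFFFEA"

Answer: CFFFFFEA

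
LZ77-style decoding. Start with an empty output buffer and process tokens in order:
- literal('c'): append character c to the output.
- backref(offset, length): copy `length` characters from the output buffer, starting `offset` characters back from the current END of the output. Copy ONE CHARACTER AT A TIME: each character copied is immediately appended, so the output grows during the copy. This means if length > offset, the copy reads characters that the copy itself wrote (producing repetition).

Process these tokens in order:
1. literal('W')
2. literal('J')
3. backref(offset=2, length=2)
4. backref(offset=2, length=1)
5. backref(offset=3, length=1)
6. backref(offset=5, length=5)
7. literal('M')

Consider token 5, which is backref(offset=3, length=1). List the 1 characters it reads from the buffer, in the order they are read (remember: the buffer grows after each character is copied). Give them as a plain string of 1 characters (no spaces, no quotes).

Token 1: literal('W'). Output: "W"
Token 2: literal('J'). Output: "WJ"
Token 3: backref(off=2, len=2). Copied 'WJ' from pos 0. Output: "WJWJ"
Token 4: backref(off=2, len=1). Copied 'W' from pos 2. Output: "WJWJW"
Token 5: backref(off=3, len=1). Buffer before: "WJWJW" (len 5)
  byte 1: read out[2]='W', append. Buffer now: "WJWJWW"

Answer: W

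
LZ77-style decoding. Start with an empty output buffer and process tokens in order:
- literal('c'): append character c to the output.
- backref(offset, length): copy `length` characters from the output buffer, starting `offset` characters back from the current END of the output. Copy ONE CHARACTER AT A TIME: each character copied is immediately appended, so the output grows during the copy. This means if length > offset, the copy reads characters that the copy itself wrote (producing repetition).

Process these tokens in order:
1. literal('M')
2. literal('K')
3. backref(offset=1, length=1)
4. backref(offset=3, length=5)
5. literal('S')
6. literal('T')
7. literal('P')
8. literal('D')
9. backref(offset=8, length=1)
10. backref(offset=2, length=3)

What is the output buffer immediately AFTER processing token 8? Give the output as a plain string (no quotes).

Answer: MKKMKKMKSTPD

Derivation:
Token 1: literal('M'). Output: "M"
Token 2: literal('K'). Output: "MK"
Token 3: backref(off=1, len=1). Copied 'K' from pos 1. Output: "MKK"
Token 4: backref(off=3, len=5) (overlapping!). Copied 'MKKMK' from pos 0. Output: "MKKMKKMK"
Token 5: literal('S'). Output: "MKKMKKMKS"
Token 6: literal('T'). Output: "MKKMKKMKST"
Token 7: literal('P'). Output: "MKKMKKMKSTP"
Token 8: literal('D'). Output: "MKKMKKMKSTPD"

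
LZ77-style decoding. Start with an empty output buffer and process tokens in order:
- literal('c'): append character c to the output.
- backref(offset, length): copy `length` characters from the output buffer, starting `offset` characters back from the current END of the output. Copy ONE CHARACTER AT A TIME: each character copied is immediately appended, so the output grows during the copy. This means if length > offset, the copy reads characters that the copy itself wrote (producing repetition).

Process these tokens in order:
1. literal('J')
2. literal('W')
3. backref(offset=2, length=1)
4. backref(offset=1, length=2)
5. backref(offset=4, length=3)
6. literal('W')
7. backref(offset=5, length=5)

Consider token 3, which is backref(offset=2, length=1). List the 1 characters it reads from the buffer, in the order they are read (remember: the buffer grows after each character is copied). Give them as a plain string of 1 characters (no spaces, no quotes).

Answer: J

Derivation:
Token 1: literal('J'). Output: "J"
Token 2: literal('W'). Output: "JW"
Token 3: backref(off=2, len=1). Buffer before: "JW" (len 2)
  byte 1: read out[0]='J', append. Buffer now: "JWJ"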